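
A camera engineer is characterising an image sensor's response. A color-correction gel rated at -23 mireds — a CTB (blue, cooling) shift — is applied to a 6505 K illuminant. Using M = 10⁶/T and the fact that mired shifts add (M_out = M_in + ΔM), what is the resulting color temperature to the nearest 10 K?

7650 K

M_in = 10⁶/6505 = 153.73 mireds.
M_out = 153.73 + (-23) = 130.73 mireds.
T_out = 10⁶/130.73 = 7649.5 K → 7650 K.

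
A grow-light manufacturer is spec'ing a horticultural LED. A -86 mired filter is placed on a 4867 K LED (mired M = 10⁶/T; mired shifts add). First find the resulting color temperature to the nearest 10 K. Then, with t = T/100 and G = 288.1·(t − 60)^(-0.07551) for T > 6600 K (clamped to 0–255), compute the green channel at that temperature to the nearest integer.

M_in = 10⁶/4867 = 205.47; M_out = 205.47 + (-86) = 119.47.
T_out = 10⁶/119.47 = 8370.6 K → 8370 K; t = 83.7.
G = 288.1·(83.7 − 60)^(-0.07551) = 288.1·23.7^(-0.07551) = 288.1·0.78740 = 226.849.
Rounded: 227.

227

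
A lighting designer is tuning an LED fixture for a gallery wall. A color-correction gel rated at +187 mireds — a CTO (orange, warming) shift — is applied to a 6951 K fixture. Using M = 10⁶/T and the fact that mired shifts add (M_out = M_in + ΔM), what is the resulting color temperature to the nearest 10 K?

3020 K

M_in = 10⁶/6951 = 143.86 mireds.
M_out = 143.86 + (+187) = 330.86 mireds.
T_out = 10⁶/330.86 = 3022.4 K → 3020 K.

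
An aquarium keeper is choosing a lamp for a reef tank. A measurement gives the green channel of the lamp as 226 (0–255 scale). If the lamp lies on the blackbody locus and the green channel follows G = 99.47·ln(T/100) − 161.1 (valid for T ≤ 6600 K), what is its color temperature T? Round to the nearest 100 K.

ln t = (226 + 161.1) / 99.47 = 3.8916.
t = e^3.8916 = 48.990.
T = 100·t = 4899 K → 4900 K to the nearest 100 K.

4900 K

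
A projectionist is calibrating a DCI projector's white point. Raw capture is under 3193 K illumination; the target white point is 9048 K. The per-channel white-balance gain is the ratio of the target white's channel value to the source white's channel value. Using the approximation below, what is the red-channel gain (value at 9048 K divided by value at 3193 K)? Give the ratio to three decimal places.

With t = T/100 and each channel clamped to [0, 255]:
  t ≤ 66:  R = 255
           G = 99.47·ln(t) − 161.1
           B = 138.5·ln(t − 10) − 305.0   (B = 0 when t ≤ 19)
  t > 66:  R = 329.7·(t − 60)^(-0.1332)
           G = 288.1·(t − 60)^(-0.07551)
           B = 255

0.820

At 3193 K (t = 31.93):
  R = 255 by definition for t ≤ 66.
At 9048 K (t = 90.48):
  R = 329.7·(90.48 − 60)^(-0.1332) = 329.7·30.48^(-0.1332) = 329.7·0.63435 = 209.145.
Gain = 209.145 / 255.000 = 0.8202 → 0.820.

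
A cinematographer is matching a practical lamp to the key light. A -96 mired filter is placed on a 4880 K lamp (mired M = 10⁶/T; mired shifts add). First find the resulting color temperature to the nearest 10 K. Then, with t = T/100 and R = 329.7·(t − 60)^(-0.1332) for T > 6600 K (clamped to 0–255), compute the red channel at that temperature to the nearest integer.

208

M_in = 10⁶/4880 = 204.92; M_out = 204.92 + (-96) = 108.92.
T_out = 10⁶/108.92 = 9181.2 K → 9180 K; t = 91.8.
R = 329.7·(91.8 − 60)^(-0.1332) = 329.7·31.8^(-0.1332) = 329.7·0.63078 = 207.968.
Rounded: 208.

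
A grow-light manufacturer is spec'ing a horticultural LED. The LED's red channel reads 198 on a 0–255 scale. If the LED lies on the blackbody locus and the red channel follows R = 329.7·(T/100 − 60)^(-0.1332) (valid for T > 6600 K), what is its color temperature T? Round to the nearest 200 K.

(t − 60)^(-0.1332) = 198/329.7 = 0.60055.
t − 60 = 0.60055^(1/-0.1332) = 0.60055^(-7.508) = 45.980, so t = 105.980.
T = 100·t = 10598 K → 10600 K to the nearest 200 K.

10600 K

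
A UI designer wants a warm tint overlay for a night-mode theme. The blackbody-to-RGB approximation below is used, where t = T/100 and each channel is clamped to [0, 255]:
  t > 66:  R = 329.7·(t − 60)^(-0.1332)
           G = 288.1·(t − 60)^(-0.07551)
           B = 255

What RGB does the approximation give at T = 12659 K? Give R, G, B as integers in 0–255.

R=188, G=210, B=255

t = 12659/100 = 126.59; the t > 66 branch applies.
R = 329.7·(126.59 − 60)^(-0.1332) = 329.7·66.59^(-0.1332) = 329.7·0.57164 = 188.469.
G = 288.1·(126.59 − 60)^(-0.07551) = 288.1·66.59^(-0.07551) = 288.1·0.72831 = 209.825.
B = 255 by definition for t > 66.
Rounded: (188, 210, 255).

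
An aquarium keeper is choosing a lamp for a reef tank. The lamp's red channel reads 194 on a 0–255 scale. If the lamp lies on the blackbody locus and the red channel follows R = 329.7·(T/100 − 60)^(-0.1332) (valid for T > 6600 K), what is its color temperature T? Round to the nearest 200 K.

(t − 60)^(-0.1332) = 194/329.7 = 0.58841.
t − 60 = 0.58841^(1/-0.1332) = 0.58841^(-7.508) = 53.593, so t = 113.593.
T = 100·t = 11359 K → 11400 K to the nearest 200 K.

11400 K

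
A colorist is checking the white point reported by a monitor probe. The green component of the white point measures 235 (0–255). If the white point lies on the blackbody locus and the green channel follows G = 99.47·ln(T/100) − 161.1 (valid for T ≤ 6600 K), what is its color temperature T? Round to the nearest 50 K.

ln t = (235 + 161.1) / 99.47 = 3.9821.
t = e^3.9821 = 53.630.
T = 100·t = 5363 K → 5350 K to the nearest 50 K.

5350 K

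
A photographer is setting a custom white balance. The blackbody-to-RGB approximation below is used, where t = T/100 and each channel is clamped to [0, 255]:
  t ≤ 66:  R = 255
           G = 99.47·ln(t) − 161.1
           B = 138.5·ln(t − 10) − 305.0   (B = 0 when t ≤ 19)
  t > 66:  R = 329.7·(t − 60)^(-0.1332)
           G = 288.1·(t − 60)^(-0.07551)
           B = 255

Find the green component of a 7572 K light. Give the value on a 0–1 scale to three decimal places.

0.918

t = 7572/100 = 75.72; the t > 66 branch applies.
G = 288.1·(75.72 − 60)^(-0.07551) = 288.1·15.72^(-0.07551) = 288.1·0.81219 = 233.991.
On a 0–1 scale: 233.991/255 = 0.9176 → 0.918.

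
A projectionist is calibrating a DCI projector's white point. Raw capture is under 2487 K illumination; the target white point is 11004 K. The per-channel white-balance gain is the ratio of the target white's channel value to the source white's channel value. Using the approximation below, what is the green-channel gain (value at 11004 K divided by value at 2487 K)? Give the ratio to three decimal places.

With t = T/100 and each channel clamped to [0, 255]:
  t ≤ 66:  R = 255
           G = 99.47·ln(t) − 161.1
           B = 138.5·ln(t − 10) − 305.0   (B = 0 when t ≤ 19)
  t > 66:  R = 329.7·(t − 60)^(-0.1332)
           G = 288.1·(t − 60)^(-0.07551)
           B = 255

1.352

At 2487 K (t = 24.87):
  G = 99.47·ln 24.87 − 161.1 = 99.47·3.2137 − 161.1 = 158.563.
At 11004 K (t = 110.04):
  G = 288.1·(110.04 − 60)^(-0.07551) = 288.1·50.04^(-0.07551) = 288.1·0.74419 = 214.401.
Gain = 214.401 / 158.563 = 1.3522 → 1.352.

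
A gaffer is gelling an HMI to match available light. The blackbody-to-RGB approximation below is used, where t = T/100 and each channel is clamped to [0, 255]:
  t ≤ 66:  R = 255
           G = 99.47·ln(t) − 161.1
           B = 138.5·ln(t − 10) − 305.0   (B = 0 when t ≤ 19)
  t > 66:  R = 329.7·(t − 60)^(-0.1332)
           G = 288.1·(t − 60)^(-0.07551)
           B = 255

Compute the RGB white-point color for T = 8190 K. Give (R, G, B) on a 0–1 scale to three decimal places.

t = 8190/100 = 81.9; the t > 66 branch applies.
R = 329.7·(81.9 − 60)^(-0.1332) = 329.7·21.9^(-0.1332) = 329.7·0.66291 = 218.561.
G = 288.1·(81.9 − 60)^(-0.07551) = 288.1·21.9^(-0.07551) = 288.1·0.79211 = 228.206.
B = 255 by definition for t > 66.
Dividing each by 255: (0.8571, 0.8949, 1.0000) → (0.857, 0.895, 1.000).

(0.857, 0.895, 1.000)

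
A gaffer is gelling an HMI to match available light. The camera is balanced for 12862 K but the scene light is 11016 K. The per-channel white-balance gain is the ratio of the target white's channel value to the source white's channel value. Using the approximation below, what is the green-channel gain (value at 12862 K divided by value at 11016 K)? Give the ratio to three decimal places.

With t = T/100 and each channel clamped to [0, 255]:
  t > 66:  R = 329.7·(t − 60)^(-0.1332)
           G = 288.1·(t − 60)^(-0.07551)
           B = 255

At 11016 K (t = 110.16):
  G = 288.1·(110.16 − 60)^(-0.07551) = 288.1·50.16^(-0.07551) = 288.1·0.74406 = 214.363.
At 12862 K (t = 128.62):
  G = 288.1·(128.62 − 60)^(-0.07551) = 288.1·68.62^(-0.07551) = 288.1·0.72666 = 209.350.
Gain = 209.350 / 214.363 = 0.9766 → 0.977.

0.977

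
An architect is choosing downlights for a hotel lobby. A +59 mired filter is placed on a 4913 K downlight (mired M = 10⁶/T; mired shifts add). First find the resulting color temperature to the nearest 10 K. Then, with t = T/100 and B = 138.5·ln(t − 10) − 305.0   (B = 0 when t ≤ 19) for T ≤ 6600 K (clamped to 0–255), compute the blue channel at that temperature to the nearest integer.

157

M_in = 10⁶/4913 = 203.54; M_out = 203.54 + (+59) = 262.54.
T_out = 10⁶/262.54 = 3808.9 K → 3810 K; t = 38.1.
B = 138.5·ln(38.1 − 10) − 305.0 = 138.5·ln 28.1 − 305.0 = 138.5·3.3358 − 305.0 = 157.004.
Rounded: 157.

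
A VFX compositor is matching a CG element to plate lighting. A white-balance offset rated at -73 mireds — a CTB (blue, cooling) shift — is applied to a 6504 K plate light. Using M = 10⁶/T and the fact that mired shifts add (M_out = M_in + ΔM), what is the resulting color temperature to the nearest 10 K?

M_in = 10⁶/6504 = 153.75 mireds.
M_out = 153.75 + (-73) = 80.75 mireds.
T_out = 10⁶/80.75 = 12383.7 K → 12380 K.

12380 K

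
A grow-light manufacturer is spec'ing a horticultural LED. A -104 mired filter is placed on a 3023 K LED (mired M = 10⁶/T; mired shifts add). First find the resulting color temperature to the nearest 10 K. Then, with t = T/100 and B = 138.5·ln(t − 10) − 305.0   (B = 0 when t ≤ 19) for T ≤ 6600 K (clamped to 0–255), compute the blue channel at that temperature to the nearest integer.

M_in = 10⁶/3023 = 330.80; M_out = 330.80 + (-104) = 226.80.
T_out = 10⁶/226.80 = 4409.2 K → 4410 K; t = 44.1.
B = 138.5·ln(44.1 − 10) − 305.0 = 138.5·ln 34.1 − 305.0 = 138.5·3.5293 − 305.0 = 183.808.
Rounded: 184.

184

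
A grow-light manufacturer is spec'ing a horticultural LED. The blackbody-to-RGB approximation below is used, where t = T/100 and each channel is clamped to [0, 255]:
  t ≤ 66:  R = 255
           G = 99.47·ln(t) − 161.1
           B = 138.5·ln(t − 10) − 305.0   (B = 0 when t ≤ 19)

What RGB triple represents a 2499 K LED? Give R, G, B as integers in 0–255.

R=255, G=159, B=70

t = 2499/100 = 24.99; the t ≤ 66 branch applies.
R = 255 by definition for t ≤ 66.
G = 99.47·ln 24.99 − 161.1 = 99.47·3.2185 − 161.1 = 159.042.
B = 138.5·ln(24.99 − 10) − 305.0 = 138.5·ln 14.99 − 305.0 = 138.5·2.7074 − 305.0 = 69.973.
Rounded: (255, 159, 70).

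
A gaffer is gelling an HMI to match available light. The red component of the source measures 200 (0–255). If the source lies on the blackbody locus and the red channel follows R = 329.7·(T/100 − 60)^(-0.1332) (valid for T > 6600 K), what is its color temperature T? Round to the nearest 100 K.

(t − 60)^(-0.1332) = 200/329.7 = 0.60661.
t − 60 = 0.60661^(1/-0.1332) = 0.60661^(-7.508) = 42.638, so t = 102.638.
T = 100·t = 10264 K → 10300 K to the nearest 100 K.

10300 K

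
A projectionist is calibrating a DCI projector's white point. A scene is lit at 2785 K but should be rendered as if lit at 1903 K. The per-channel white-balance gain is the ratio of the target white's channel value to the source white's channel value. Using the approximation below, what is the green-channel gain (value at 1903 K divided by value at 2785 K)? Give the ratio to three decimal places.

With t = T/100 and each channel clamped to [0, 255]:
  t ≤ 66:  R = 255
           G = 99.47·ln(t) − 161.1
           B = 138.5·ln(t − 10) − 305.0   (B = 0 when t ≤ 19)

At 2785 K (t = 27.85):
  G = 99.47·ln 27.85 − 161.1 = 99.47·3.3268 − 161.1 = 169.820.
At 1903 K (t = 19.03):
  G = 99.47·ln 19.03 − 161.1 = 99.47·2.9460 − 161.1 = 131.940.
Gain = 131.940 / 169.820 = 0.7769 → 0.777.

0.777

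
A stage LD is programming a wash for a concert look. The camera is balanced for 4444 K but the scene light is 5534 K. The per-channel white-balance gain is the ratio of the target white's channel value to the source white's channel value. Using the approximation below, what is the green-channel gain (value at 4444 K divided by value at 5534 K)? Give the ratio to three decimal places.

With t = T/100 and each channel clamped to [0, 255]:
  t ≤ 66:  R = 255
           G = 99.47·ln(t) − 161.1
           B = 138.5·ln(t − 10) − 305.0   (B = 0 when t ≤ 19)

0.908

At 5534 K (t = 55.34):
  G = 99.47·ln 55.34 − 161.1 = 99.47·4.0135 − 161.1 = 238.122.
At 4444 K (t = 44.44):
  G = 99.47·ln 44.44 − 161.1 = 99.47·3.7941 − 161.1 = 216.303.
Gain = 216.303 / 238.122 = 0.9084 → 0.908.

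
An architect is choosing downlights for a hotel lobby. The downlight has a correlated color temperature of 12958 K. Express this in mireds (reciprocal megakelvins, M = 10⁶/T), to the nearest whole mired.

77 mireds

M = 10⁶ / 12958 = 77.172 → 77 mireds.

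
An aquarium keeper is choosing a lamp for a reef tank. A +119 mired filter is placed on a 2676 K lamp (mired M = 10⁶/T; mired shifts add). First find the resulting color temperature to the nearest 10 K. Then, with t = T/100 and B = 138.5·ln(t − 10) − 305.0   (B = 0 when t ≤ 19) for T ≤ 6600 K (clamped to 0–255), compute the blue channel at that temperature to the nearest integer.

M_in = 10⁶/2676 = 373.69; M_out = 373.69 + (+119) = 492.69.
T_out = 10⁶/492.69 = 2029.7 K → 2030 K; t = 20.3.
B = 138.5·ln(20.3 − 10) − 305.0 = 138.5·ln 10.3 − 305.0 = 138.5·2.3321 − 305.0 = 18.002.
Rounded: 18.

18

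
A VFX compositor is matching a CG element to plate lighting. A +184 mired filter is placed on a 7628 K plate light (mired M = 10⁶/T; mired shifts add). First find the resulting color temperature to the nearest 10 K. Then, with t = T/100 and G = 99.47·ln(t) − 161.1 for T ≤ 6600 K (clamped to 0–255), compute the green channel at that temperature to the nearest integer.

M_in = 10⁶/7628 = 131.10; M_out = 131.10 + (+184) = 315.10.
T_out = 10⁶/315.10 = 3173.6 K → 3170 K; t = 31.7.
G = 99.47·ln 31.7 − 161.1 = 99.47·3.4563 − 161.1 = 182.700.
Rounded: 183.

183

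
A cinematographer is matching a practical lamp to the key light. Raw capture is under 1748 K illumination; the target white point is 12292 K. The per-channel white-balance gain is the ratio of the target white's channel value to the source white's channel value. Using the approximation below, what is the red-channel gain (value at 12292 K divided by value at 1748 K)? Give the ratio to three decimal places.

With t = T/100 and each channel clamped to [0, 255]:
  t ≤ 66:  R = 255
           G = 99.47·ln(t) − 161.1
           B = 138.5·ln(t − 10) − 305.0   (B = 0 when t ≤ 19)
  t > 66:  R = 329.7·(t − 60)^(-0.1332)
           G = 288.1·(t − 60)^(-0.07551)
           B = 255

At 1748 K (t = 17.48):
  R = 255 by definition for t ≤ 66.
At 12292 K (t = 122.92):
  R = 329.7·(122.92 − 60)^(-0.1332) = 329.7·62.92^(-0.1332) = 329.7·0.57597 = 189.898.
Gain = 189.898 / 255.000 = 0.7447 → 0.745.

0.745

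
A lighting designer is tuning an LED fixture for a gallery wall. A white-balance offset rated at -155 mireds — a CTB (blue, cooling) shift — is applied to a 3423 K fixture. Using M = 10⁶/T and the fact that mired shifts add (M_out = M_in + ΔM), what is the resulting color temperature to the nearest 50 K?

M_in = 10⁶/3423 = 292.14 mireds.
M_out = 292.14 + (-155) = 137.14 mireds.
T_out = 10⁶/137.14 = 7291.7 K → 7300 K.

7300 K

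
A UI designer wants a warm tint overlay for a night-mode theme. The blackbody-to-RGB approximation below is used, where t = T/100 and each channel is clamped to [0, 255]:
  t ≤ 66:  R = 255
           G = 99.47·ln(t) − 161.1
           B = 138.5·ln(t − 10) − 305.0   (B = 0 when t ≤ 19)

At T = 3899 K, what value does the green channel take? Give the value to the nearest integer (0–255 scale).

t = 3899/100 = 38.99; the t ≤ 66 branch applies.
G = 99.47·ln 38.99 − 161.1 = 99.47·3.6633 − 161.1 = 203.289.
Rounded: 203.

203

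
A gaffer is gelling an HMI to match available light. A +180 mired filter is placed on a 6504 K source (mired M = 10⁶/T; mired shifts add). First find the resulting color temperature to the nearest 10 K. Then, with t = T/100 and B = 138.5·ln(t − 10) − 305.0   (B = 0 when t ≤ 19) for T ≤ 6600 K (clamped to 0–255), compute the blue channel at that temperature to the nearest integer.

M_in = 10⁶/6504 = 153.75; M_out = 153.75 + (+180) = 333.75.
T_out = 10⁶/333.75 = 2996.2 K → 3000 K; t = 30.
B = 138.5·ln(30 − 10) − 305.0 = 138.5·ln 20 − 305.0 = 138.5·2.9957 − 305.0 = 109.909.
Rounded: 110.

110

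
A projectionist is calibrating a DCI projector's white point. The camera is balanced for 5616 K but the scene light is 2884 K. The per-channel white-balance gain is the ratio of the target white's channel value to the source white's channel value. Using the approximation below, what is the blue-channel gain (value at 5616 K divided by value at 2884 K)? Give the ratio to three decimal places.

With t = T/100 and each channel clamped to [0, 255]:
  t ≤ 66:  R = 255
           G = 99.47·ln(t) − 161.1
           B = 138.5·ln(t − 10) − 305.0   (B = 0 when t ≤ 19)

2.221

At 2884 K (t = 28.84):
  B = 138.5·ln(28.84 − 10) − 305.0 = 138.5·ln 18.84 − 305.0 = 138.5·2.9360 − 305.0 = 101.634.
At 5616 K (t = 56.16):
  B = 138.5·ln(56.16 − 10) − 305.0 = 138.5·ln 46.16 − 305.0 = 138.5·3.8321 − 305.0 = 225.748.
Gain = 225.748 / 101.634 = 2.2212 → 2.221.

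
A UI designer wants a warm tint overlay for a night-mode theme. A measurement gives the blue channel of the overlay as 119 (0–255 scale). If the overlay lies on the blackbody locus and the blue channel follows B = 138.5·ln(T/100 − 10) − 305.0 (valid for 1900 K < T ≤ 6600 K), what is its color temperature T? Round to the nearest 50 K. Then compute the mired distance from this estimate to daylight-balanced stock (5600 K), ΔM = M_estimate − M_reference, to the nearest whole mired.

+139 mireds

ln(t − 10) = (119 + 305.0) / 138.5 = 3.0614.
t − 10 = e^3.0614 = 21.357, so t = 31.357.
T = 100·t = 3136 K → 3150 K to the nearest 50 K.
M_estimate = 10⁶/3150 = 317.46; M_reference = 10⁶/5600 = 178.57.
ΔM = 317.46 − 178.57 = 138.89 → +139 mireds.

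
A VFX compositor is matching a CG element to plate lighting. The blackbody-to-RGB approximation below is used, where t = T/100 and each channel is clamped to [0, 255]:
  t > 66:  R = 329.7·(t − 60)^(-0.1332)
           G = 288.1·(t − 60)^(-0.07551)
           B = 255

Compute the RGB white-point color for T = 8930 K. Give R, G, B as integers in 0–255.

R=210, G=223, B=255

t = 8930/100 = 89.3; the t > 66 branch applies.
R = 329.7·(89.3 − 60)^(-0.1332) = 329.7·29.3^(-0.1332) = 329.7·0.63770 = 210.248.
G = 288.1·(89.3 − 60)^(-0.07551) = 288.1·29.3^(-0.07551) = 288.1·0.77488 = 223.244.
B = 255 by definition for t > 66.
Rounded: (210, 223, 255).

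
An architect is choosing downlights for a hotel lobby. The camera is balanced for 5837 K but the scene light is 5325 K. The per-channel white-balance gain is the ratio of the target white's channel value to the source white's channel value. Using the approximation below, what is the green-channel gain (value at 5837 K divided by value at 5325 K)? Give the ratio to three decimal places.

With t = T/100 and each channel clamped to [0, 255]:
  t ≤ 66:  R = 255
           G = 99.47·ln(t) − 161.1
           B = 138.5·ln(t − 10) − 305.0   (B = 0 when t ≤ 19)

At 5325 K (t = 53.25):
  G = 99.47·ln 53.25 − 161.1 = 99.47·3.9750 − 161.1 = 234.293.
At 5837 K (t = 58.37):
  G = 99.47·ln 58.37 − 161.1 = 99.47·4.0668 − 161.1 = 243.425.
Gain = 243.425 / 234.293 = 1.0390 → 1.039.

1.039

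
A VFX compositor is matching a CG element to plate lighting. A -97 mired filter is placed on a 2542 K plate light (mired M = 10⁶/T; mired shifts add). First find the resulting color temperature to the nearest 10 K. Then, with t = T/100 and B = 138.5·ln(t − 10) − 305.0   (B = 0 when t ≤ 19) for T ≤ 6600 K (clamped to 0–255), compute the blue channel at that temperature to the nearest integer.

133

M_in = 10⁶/2542 = 393.39; M_out = 393.39 + (-97) = 296.39.
T_out = 10⁶/296.39 = 3373.9 K → 3370 K; t = 33.7.
B = 138.5·ln(33.7 − 10) − 305.0 = 138.5·ln 23.7 − 305.0 = 138.5·3.1655 − 305.0 = 133.418.
Rounded: 133.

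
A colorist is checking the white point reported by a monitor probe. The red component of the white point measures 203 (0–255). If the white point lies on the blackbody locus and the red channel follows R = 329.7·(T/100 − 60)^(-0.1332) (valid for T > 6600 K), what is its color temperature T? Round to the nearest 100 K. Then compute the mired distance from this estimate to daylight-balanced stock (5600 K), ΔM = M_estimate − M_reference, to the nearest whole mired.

(t − 60)^(-0.1332) = 203/329.7 = 0.61571.
t − 60 = 0.61571^(1/-0.1332) = 0.61571^(-7.508) = 38.129, so t = 98.129.
T = 100·t = 9813 K → 9800 K to the nearest 100 K.
M_estimate = 10⁶/9800 = 102.04; M_reference = 10⁶/5600 = 178.57.
ΔM = 102.04 − 178.57 = -76.53 → -77 mireds.

-77 mireds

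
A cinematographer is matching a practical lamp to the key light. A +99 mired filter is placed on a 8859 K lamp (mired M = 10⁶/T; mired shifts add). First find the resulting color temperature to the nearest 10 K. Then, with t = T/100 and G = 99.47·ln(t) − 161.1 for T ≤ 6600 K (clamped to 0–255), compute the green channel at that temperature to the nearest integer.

222

M_in = 10⁶/8859 = 112.88; M_out = 112.88 + (+99) = 211.88.
T_out = 10⁶/211.88 = 4719.7 K → 4720 K; t = 47.2.
G = 99.47·ln 47.2 − 161.1 = 99.47·3.8544 − 161.1 = 222.297.
Rounded: 222.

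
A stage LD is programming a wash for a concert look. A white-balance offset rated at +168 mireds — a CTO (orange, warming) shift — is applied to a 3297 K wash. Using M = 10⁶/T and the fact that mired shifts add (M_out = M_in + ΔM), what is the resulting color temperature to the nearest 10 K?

M_in = 10⁶/3297 = 303.31 mireds.
M_out = 303.31 + (+168) = 471.31 mireds.
T_out = 10⁶/471.31 = 2121.8 K → 2120 K.

2120 K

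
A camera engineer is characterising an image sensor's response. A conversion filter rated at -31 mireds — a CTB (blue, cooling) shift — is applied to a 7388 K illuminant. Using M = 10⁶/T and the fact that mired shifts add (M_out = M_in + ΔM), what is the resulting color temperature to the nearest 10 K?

9580 K

M_in = 10⁶/7388 = 135.35 mireds.
M_out = 135.35 + (-31) = 104.35 mireds.
T_out = 10⁶/104.35 = 9582.7 K → 9580 K.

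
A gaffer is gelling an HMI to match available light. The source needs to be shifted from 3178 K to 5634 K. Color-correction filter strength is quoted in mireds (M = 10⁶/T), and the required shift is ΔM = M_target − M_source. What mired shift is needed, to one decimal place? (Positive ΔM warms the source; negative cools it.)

M_source = 10⁶/3178 = 314.663; M_target = 10⁶/5634 = 177.494.
ΔM = 177.494 − 314.663 = -137.170 → -137.2 mireds, a cooling shift.

-137.2 mireds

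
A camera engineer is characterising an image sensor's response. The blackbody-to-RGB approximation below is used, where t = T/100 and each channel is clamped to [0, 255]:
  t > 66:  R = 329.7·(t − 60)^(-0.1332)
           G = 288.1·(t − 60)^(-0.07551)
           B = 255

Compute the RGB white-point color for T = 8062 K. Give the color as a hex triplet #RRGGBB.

t = 8062/100 = 80.62; the t > 66 branch applies.
R = 329.7·(80.62 − 60)^(-0.1332) = 329.7·20.62^(-0.1332) = 329.7·0.66825 = 220.321.
G = 288.1·(80.62 − 60)^(-0.07551) = 288.1·20.62^(-0.07551) = 288.1·0.79572 = 229.246.
B = 255 by definition for t > 66.
Rounded: (220, 229, 255).
In hex: #DCE5FF.

#DCE5FF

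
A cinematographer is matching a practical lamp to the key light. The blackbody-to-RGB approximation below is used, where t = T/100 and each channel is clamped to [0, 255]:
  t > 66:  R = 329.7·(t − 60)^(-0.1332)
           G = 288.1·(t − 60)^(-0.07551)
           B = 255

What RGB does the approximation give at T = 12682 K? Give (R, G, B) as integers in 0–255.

(188, 210, 255)

t = 12682/100 = 126.82; the t > 66 branch applies.
R = 329.7·(126.82 − 60)^(-0.1332) = 329.7·66.82^(-0.1332) = 329.7·0.57138 = 188.383.
G = 288.1·(126.82 − 60)^(-0.07551) = 288.1·66.82^(-0.07551) = 288.1·0.72812 = 209.771.
B = 255 by definition for t > 66.
Rounded: (188, 210, 255).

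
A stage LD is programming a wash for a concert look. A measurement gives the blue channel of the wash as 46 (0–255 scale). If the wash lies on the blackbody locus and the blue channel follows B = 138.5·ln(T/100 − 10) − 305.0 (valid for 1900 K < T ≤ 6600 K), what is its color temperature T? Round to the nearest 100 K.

2300 K

ln(t − 10) = (46 + 305.0) / 138.5 = 2.5343.
t − 10 = e^2.5343 = 12.608, so t = 22.608.
T = 100·t = 2261 K → 2300 K to the nearest 100 K.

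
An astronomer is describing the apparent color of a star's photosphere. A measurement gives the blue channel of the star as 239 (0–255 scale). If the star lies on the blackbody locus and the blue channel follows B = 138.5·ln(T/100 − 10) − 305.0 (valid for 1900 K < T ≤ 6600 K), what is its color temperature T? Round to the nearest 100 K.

6100 K

ln(t − 10) = (239 + 305.0) / 138.5 = 3.9278.
t − 10 = e^3.9278 = 50.795, so t = 60.795.
T = 100·t = 6079 K → 6100 K to the nearest 100 K.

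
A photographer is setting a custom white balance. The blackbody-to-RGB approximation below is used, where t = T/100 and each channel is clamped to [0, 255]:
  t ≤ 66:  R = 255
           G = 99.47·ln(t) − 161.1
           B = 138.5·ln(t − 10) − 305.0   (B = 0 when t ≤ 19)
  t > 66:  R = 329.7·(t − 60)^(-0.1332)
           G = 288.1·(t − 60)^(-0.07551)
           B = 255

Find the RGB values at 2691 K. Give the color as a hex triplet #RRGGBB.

t = 2691/100 = 26.91; the t ≤ 66 branch applies.
R = 255 by definition for t ≤ 66.
G = 99.47·ln 26.91 − 161.1 = 99.47·3.2925 − 161.1 = 166.405.
B = 138.5·ln(26.91 − 10) − 305.0 = 138.5·ln 16.91 − 305.0 = 138.5·2.8279 − 305.0 = 86.665.
Rounded: (255, 166, 87).
In hex: #FFA657.

#FFA657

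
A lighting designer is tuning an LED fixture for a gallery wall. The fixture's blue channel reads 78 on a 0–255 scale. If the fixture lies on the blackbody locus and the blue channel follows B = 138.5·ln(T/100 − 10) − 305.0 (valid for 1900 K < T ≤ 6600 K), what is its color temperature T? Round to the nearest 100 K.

2600 K

ln(t − 10) = (78 + 305.0) / 138.5 = 2.7653.
t − 10 = e^2.7653 = 15.884, so t = 25.884.
T = 100·t = 2588 K → 2600 K to the nearest 100 K.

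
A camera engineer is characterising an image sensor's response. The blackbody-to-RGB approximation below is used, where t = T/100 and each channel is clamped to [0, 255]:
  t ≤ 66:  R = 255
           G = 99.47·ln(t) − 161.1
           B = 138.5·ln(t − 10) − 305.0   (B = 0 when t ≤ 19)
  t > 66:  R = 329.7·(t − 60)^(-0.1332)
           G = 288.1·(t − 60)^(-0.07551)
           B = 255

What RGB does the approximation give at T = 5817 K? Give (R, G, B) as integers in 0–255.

(255, 243, 232)

t = 5817/100 = 58.17; the t ≤ 66 branch applies.
R = 255 by definition for t ≤ 66.
G = 99.47·ln 58.17 − 161.1 = 99.47·4.0634 − 161.1 = 243.083.
B = 138.5·ln(58.17 − 10) − 305.0 = 138.5·ln 48.17 − 305.0 = 138.5·3.8747 − 305.0 = 231.651.
Rounded: (255, 243, 232).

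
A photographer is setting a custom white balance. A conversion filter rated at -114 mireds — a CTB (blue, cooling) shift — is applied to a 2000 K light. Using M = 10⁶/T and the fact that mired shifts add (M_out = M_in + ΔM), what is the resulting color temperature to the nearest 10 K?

M_in = 10⁶/2000 = 500.00 mireds.
M_out = 500.00 + (-114) = 386.00 mireds.
T_out = 10⁶/386.00 = 2590.7 K → 2590 K.

2590 K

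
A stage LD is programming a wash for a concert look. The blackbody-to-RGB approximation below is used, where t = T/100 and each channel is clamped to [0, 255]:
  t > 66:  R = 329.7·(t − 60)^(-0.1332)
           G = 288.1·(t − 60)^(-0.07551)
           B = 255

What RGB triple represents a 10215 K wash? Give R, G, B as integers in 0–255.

t = 10215/100 = 102.15; the t > 66 branch applies.
R = 329.7·(102.15 − 60)^(-0.1332) = 329.7·42.15^(-0.1332) = 329.7·0.60754 = 200.307.
G = 288.1·(102.15 − 60)^(-0.07551) = 288.1·42.15^(-0.07551) = 288.1·0.75390 = 217.197.
B = 255 by definition for t > 66.
Rounded: (200, 217, 255).

R=200, G=217, B=255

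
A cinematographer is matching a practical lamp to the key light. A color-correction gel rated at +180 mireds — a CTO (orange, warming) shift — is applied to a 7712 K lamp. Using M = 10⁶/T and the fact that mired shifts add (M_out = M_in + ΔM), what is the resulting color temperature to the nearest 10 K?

M_in = 10⁶/7712 = 129.67 mireds.
M_out = 129.67 + (+180) = 309.67 mireds.
T_out = 10⁶/309.67 = 3229.3 K → 3230 K.

3230 K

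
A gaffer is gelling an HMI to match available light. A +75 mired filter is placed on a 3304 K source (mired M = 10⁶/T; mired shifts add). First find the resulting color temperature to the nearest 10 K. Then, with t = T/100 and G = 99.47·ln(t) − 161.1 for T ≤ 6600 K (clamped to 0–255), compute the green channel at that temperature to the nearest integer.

M_in = 10⁶/3304 = 302.66; M_out = 302.66 + (+75) = 377.66.
T_out = 10⁶/377.66 = 2647.9 K → 2650 K; t = 26.5.
G = 99.47·ln 26.5 − 161.1 = 99.47·3.2771 − 161.1 = 164.878.
Rounded: 165.

165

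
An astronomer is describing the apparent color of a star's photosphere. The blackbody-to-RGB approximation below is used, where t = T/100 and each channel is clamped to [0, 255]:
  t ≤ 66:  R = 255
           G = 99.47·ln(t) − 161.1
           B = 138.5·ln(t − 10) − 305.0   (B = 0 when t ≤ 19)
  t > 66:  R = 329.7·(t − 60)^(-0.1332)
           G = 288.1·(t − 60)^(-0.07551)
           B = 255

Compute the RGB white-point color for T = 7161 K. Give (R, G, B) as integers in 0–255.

(238, 239, 255)

t = 7161/100 = 71.61; the t > 66 branch applies.
R = 329.7·(71.61 − 60)^(-0.1332) = 329.7·11.61^(-0.1332) = 329.7·0.72138 = 237.839.
G = 288.1·(71.61 − 60)^(-0.07551) = 288.1·11.61^(-0.07551) = 288.1·0.83099 = 239.408.
B = 255 by definition for t > 66.
Rounded: (238, 239, 255).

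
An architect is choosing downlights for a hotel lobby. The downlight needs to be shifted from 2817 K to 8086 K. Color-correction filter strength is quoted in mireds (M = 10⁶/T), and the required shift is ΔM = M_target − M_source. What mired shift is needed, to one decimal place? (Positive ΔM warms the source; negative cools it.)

M_source = 10⁶/2817 = 354.988; M_target = 10⁶/8086 = 123.671.
ΔM = 123.671 − 354.988 = -231.317 → -231.3 mireds, a cooling shift.

-231.3 mireds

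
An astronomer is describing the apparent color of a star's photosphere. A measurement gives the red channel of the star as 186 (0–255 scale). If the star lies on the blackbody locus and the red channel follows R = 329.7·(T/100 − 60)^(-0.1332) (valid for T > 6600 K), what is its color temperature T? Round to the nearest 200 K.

13400 K

(t − 60)^(-0.1332) = 186/329.7 = 0.56415.
t − 60 = 0.56415^(1/-0.1332) = 0.56415^(-7.508) = 73.521, so t = 133.521.
T = 100·t = 13352 K → 13400 K to the nearest 200 K.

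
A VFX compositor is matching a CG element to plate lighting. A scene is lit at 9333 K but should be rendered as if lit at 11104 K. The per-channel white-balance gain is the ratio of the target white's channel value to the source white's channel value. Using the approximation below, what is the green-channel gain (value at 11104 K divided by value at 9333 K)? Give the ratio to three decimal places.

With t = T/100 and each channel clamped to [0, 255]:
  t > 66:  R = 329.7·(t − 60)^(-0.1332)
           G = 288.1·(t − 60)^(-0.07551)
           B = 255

At 9333 K (t = 93.33):
  G = 288.1·(93.33 − 60)^(-0.07551) = 288.1·33.33^(-0.07551) = 288.1·0.76738 = 221.082.
At 11104 K (t = 111.04):
  G = 288.1·(111.04 − 60)^(-0.07551) = 288.1·51.04^(-0.07551) = 288.1·0.74308 = 214.081.
Gain = 214.081 / 221.082 = 0.9683 → 0.968.

0.968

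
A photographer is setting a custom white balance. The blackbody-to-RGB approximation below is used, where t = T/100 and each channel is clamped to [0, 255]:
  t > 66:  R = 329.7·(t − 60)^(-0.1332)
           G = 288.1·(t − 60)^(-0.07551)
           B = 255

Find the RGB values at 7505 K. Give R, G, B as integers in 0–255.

R=230, G=235, B=255

t = 7505/100 = 75.05; the t > 66 branch applies.
R = 329.7·(75.05 − 60)^(-0.1332) = 329.7·15.05^(-0.1332) = 329.7·0.69687 = 229.758.
G = 288.1·(75.05 − 60)^(-0.07551) = 288.1·15.05^(-0.07551) = 288.1·0.81486 = 234.762.
B = 255 by definition for t > 66.
Rounded: (230, 235, 255).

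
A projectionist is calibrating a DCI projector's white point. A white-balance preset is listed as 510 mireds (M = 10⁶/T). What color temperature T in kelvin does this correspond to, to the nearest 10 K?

T = 10⁶ / 510 = 1960.78 K → 1960 K.

1960 K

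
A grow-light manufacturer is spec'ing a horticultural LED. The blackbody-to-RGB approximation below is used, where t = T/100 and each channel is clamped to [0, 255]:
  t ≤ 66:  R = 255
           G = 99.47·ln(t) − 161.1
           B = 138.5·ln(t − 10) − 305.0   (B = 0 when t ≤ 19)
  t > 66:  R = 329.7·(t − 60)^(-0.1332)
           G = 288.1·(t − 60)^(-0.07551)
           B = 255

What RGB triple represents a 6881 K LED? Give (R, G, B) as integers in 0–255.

(247, 244, 255)

t = 6881/100 = 68.81; the t > 66 branch applies.
R = 329.7·(68.81 − 60)^(-0.1332) = 329.7·8.81^(-0.1332) = 329.7·0.74839 = 246.745.
G = 288.1·(68.81 − 60)^(-0.07551) = 288.1·8.81^(-0.07551) = 288.1·0.84849 = 244.449.
B = 255 by definition for t > 66.
Rounded: (247, 244, 255).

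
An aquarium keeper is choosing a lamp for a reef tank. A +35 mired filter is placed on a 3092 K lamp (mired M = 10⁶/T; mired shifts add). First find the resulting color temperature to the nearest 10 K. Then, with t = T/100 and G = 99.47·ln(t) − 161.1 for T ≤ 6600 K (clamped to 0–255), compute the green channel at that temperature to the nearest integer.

170

M_in = 10⁶/3092 = 323.42; M_out = 323.42 + (+35) = 358.42.
T_out = 10⁶/358.42 = 2790.1 K → 2790 K; t = 27.9.
G = 99.47·ln 27.9 − 161.1 = 99.47·3.3286 − 161.1 = 169.998.
Rounded: 170.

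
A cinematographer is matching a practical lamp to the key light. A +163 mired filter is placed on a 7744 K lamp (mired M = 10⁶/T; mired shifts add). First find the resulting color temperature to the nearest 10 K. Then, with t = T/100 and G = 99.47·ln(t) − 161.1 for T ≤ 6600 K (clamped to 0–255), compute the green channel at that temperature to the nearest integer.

M_in = 10⁶/7744 = 129.13; M_out = 129.13 + (+163) = 292.13.
T_out = 10⁶/292.13 = 3423.1 K → 3420 K; t = 34.2.
G = 99.47·ln 34.2 − 161.1 = 99.47·3.5322 − 161.1 = 190.250.
Rounded: 190.

190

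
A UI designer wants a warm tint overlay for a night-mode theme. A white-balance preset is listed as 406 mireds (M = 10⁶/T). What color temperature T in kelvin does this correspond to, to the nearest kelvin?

2463 K

T = 10⁶ / 406 = 2463.05 K → 2463 K.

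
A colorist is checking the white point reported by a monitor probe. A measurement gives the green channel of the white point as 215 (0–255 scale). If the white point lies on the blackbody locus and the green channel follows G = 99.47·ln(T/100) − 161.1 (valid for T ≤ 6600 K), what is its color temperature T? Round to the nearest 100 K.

4400 K

ln t = (215 + 161.1) / 99.47 = 3.7810.
t = e^3.7810 = 43.862.
T = 100·t = 4386 K → 4400 K to the nearest 100 K.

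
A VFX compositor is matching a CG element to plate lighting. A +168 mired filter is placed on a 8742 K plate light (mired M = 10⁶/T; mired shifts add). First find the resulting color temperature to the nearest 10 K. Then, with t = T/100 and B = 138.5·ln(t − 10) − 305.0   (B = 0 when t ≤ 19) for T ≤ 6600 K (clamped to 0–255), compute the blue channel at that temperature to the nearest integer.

M_in = 10⁶/8742 = 114.39; M_out = 114.39 + (+168) = 282.39.
T_out = 10⁶/282.39 = 3541.2 K → 3540 K; t = 35.4.
B = 138.5·ln(35.4 − 10) − 305.0 = 138.5·ln 25.4 − 305.0 = 138.5·3.2347 − 305.0 = 143.013.
Rounded: 143.

143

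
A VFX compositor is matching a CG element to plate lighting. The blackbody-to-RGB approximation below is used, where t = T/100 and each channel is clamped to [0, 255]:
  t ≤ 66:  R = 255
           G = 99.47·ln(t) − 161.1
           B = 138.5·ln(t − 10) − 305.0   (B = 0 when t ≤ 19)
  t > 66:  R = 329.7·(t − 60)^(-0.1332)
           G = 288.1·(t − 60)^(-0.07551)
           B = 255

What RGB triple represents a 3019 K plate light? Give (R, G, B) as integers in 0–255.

t = 3019/100 = 30.19; the t ≤ 66 branch applies.
R = 255 by definition for t ≤ 66.
G = 99.47·ln 30.19 − 161.1 = 99.47·3.4075 − 161.1 = 177.845.
B = 138.5·ln(30.19 − 10) − 305.0 = 138.5·ln 20.19 − 305.0 = 138.5·3.0052 − 305.0 = 111.218.
Rounded: (255, 178, 111).

(255, 178, 111)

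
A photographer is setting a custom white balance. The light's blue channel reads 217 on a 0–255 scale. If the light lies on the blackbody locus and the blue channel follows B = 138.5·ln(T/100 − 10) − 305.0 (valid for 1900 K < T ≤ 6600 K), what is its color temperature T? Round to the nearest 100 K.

ln(t − 10) = (217 + 305.0) / 138.5 = 3.7690.
t − 10 = e^3.7690 = 43.335, so t = 53.335.
T = 100·t = 5333 K → 5300 K to the nearest 100 K.

5300 K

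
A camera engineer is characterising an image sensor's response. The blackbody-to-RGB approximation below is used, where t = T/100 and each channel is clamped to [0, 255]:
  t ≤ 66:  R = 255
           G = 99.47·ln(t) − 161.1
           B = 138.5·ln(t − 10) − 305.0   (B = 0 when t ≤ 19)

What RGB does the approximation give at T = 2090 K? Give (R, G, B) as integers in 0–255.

t = 2090/100 = 20.9; the t ≤ 66 branch applies.
R = 255 by definition for t ≤ 66.
G = 99.47·ln 20.9 − 161.1 = 99.47·3.0397 − 161.1 = 141.264.
B = 138.5·ln(20.9 − 10) − 305.0 = 138.5·ln 10.9 − 305.0 = 138.5·2.3888 − 305.0 = 25.844.
Rounded: (255, 141, 26).

(255, 141, 26)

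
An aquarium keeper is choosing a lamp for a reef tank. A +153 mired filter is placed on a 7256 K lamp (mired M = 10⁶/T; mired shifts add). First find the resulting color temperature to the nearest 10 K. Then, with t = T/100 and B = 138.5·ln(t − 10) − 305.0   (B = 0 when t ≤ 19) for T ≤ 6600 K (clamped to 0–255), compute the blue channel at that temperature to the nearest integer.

137

M_in = 10⁶/7256 = 137.82; M_out = 137.82 + (+153) = 290.82.
T_out = 10⁶/290.82 = 3438.6 K → 3440 K; t = 34.4.
B = 138.5·ln(34.4 − 10) − 305.0 = 138.5·ln 24.4 − 305.0 = 138.5·3.1946 − 305.0 = 137.450.
Rounded: 137.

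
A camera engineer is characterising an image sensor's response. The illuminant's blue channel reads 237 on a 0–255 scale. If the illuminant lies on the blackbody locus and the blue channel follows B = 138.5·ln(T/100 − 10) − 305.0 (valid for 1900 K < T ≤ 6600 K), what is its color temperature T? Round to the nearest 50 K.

ln(t − 10) = (237 + 305.0) / 138.5 = 3.9134.
t − 10 = e^3.9134 = 50.067, so t = 60.067.
T = 100·t = 6007 K → 6000 K to the nearest 50 K.

6000 K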